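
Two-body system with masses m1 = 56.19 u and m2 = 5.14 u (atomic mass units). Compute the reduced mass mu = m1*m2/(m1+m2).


mu = m1 * m2 / (m1 + m2)
= 56.19 * 5.14 / (56.19 + 5.14)
= 288.8166 / 61.33
= 4.7092 u

4.7092


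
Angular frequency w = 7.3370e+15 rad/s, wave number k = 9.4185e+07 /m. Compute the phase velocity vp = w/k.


vp = w / k
= 7.3370e+15 / 9.4185e+07
= 7.7900e+07 m/s

7.7900e+07


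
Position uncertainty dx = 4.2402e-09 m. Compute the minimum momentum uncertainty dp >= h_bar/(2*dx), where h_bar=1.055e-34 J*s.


dp = h_bar / (2 * dx)
= 1.055e-34 / (2 * 4.2402e-09)
= 1.055e-34 / 8.4804e-09
= 1.2440e-26 kg*m/s

1.2440e-26


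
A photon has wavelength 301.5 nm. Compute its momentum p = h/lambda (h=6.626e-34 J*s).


p = h / lambda
= 6.626e-34 / (301.5e-9)
= 6.626e-34 / 3.0150e-07
= 2.1977e-27 kg*m/s

2.1977e-27


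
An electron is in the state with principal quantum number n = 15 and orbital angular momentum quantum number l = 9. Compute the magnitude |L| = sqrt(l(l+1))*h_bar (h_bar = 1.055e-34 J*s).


L = sqrt(l*(l+1)) * h_bar
= sqrt(9 * 10) * 1.055e-34
= sqrt(90) * 1.055e-34
= 9.4868 * 1.055e-34
= 1.0009e-33 J*s

1.0009e-33


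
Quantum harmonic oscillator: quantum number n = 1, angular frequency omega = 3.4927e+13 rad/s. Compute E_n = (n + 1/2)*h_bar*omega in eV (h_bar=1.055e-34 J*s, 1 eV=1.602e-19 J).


E = (n + 1/2) * h_bar * omega
= (1 + 0.5) * 1.055e-34 * 3.4927e+13
= 1.5 * 3.6848e-21
= 5.5272e-21 J
= 0.0345 eV

0.0345


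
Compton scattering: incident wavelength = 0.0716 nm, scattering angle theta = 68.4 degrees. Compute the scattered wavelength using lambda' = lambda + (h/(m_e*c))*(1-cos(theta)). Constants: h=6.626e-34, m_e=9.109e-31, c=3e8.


Compton wavelength: h/(m_e*c) = 2.4247e-12 m
d_lambda = 2.4247e-12 * (1 - cos(68.4 deg))
= 2.4247e-12 * 0.631875
= 1.5321e-12 m = 0.001532 nm
lambda' = 0.0716 + 0.001532
= 0.073132 nm

0.073132


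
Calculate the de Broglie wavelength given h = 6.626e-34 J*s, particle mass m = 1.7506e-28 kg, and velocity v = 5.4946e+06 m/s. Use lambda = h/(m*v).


lambda = h / (m * v)
= 6.626e-34 / (1.7506e-28 * 5.4946e+06)
= 6.626e-34 / 9.6188e-22
= 6.8886e-13 m

6.8886e-13


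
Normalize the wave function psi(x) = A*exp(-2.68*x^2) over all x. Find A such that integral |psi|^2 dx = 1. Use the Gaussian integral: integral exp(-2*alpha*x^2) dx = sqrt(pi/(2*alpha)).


integral |psi|^2 dx = A^2 * sqrt(pi/(2*alpha)) = 1
A^2 = sqrt(2*alpha/pi)
= sqrt(2 * 2.68 / pi)
= 1.306193
A = sqrt(1.306193)
= 1.1429

1.1429


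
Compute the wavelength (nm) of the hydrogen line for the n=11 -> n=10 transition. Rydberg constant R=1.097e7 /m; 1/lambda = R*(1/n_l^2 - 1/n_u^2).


1/lambda = R * (1/n_l^2 - 1/n_u^2)
= 1.097e7 * (1/10^2 - 1/11^2)
= 1.097e7 * (0.01 - 0.008264)
= 1.097e7 * 0.001736
= 1.9039e+04 /m
lambda = 1 / 1.9039e+04 = 52524.2002 nm

52524.2002


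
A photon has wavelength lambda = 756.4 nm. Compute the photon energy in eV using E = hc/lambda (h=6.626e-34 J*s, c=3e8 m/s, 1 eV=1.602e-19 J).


E = hc / lambda
= (6.626e-34)(3e8) / (756.4e-9)
= 1.9878e-25 / 7.5640e-07
= 2.6280e-19 J
Converting to eV: 2.6280e-19 / 1.602e-19
= 1.6404 eV

1.6404


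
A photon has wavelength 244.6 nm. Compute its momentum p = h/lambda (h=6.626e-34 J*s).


p = h / lambda
= 6.626e-34 / (244.6e-9)
= 6.626e-34 / 2.4460e-07
= 2.7089e-27 kg*m/s

2.7089e-27


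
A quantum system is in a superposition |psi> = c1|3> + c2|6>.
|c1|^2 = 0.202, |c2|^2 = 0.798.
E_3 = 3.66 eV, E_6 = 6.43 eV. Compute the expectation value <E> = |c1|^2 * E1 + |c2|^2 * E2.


<E> = |c1|^2 * E1 + |c2|^2 * E2
= 0.202 * 3.66 + 0.798 * 6.43
= 0.7393 + 5.1311
= 5.8705 eV

5.8705


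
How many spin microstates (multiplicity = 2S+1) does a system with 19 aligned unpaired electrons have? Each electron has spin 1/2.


Total spin S = N * (1/2) = 19 * 0.5 = 9.5
Spin multiplicity = 2S + 1
= 2 * 9.5 + 1
= 20

20


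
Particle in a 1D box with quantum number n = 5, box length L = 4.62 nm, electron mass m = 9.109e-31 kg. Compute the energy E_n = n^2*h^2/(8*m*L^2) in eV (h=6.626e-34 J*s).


E = n^2 * h^2 / (8 * m * L^2)
= 5^2 * (6.626e-34)^2 / (8 * 9.109e-31 * (4.62e-9)^2)
= 25 * 4.3904e-67 / (8 * 9.109e-31 * 2.1344e-17)
= 7.0566e-20 J
= 0.4405 eV

0.4405


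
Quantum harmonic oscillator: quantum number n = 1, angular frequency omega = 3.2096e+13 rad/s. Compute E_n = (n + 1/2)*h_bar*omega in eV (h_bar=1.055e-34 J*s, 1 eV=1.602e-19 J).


E = (n + 1/2) * h_bar * omega
= (1 + 0.5) * 1.055e-34 * 3.2096e+13
= 1.5 * 3.3861e-21
= 5.0792e-21 J
= 0.0317 eV

0.0317


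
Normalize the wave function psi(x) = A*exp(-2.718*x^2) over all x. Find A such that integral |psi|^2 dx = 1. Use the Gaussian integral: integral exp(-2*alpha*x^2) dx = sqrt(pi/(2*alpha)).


integral |psi|^2 dx = A^2 * sqrt(pi/(2*alpha)) = 1
A^2 = sqrt(2*alpha/pi)
= sqrt(2 * 2.718 / pi)
= 1.315421
A = sqrt(1.315421)
= 1.1469

1.1469


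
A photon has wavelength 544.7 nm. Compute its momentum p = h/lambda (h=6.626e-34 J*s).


p = h / lambda
= 6.626e-34 / (544.7e-9)
= 6.626e-34 / 5.4470e-07
= 1.2164e-27 kg*m/s

1.2164e-27


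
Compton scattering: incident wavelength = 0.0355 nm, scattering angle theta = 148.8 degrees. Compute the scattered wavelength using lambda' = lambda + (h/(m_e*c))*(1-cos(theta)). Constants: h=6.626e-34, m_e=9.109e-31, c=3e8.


Compton wavelength: h/(m_e*c) = 2.4247e-12 m
d_lambda = 2.4247e-12 * (1 - cos(148.8 deg))
= 2.4247e-12 * 1.855364
= 4.4987e-12 m = 0.004499 nm
lambda' = 0.0355 + 0.004499
= 0.039999 nm

0.039999


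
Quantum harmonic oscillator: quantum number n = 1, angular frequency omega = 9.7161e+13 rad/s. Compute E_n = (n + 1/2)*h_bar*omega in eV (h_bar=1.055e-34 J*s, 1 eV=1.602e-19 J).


E = (n + 1/2) * h_bar * omega
= (1 + 0.5) * 1.055e-34 * 9.7161e+13
= 1.5 * 1.0250e-20
= 1.5376e-20 J
= 0.096 eV

0.096


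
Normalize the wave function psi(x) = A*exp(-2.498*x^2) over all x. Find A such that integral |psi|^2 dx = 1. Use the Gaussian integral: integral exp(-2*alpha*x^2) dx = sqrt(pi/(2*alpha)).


integral |psi|^2 dx = A^2 * sqrt(pi/(2*alpha)) = 1
A^2 = sqrt(2*alpha/pi)
= sqrt(2 * 2.498 / pi)
= 1.261062
A = sqrt(1.261062)
= 1.123

1.123


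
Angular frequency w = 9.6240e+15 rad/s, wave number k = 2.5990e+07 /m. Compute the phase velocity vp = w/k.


vp = w / k
= 9.6240e+15 / 2.5990e+07
= 3.7030e+08 m/s

3.7030e+08


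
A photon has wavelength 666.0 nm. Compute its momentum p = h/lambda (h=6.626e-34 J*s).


p = h / lambda
= 6.626e-34 / (666.0e-9)
= 6.626e-34 / 6.6600e-07
= 9.9489e-28 kg*m/s

9.9489e-28


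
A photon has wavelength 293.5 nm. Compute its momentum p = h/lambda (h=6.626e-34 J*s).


p = h / lambda
= 6.626e-34 / (293.5e-9)
= 6.626e-34 / 2.9350e-07
= 2.2576e-27 kg*m/s

2.2576e-27


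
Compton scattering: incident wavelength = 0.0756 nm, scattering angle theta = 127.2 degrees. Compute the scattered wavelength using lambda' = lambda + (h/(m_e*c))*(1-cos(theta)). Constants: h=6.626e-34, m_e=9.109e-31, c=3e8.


Compton wavelength: h/(m_e*c) = 2.4247e-12 m
d_lambda = 2.4247e-12 * (1 - cos(127.2 deg))
= 2.4247e-12 * 1.604599
= 3.8907e-12 m = 0.003891 nm
lambda' = 0.0756 + 0.003891
= 0.079491 nm

0.079491


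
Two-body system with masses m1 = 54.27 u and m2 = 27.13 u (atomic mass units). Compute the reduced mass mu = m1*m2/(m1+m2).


mu = m1 * m2 / (m1 + m2)
= 54.27 * 27.13 / (54.27 + 27.13)
= 1472.3451 / 81.4
= 18.0878 u

18.0878


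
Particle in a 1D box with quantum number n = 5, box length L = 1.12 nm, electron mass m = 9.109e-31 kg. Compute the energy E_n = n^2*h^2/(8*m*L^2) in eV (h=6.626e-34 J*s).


E = n^2 * h^2 / (8 * m * L^2)
= 5^2 * (6.626e-34)^2 / (8 * 9.109e-31 * (1.12e-9)^2)
= 25 * 4.3904e-67 / (8 * 9.109e-31 * 1.2544e-18)
= 1.2007e-18 J
= 7.4952 eV

7.4952


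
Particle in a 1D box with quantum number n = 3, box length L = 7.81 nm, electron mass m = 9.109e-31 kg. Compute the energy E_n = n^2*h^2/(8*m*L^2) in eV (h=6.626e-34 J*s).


E = n^2 * h^2 / (8 * m * L^2)
= 3^2 * (6.626e-34)^2 / (8 * 9.109e-31 * (7.81e-9)^2)
= 9 * 4.3904e-67 / (8 * 9.109e-31 * 6.0996e-17)
= 8.8896e-21 J
= 0.0555 eV

0.0555


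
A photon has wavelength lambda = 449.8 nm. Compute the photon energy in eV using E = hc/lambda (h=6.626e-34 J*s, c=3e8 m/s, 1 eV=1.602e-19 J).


E = hc / lambda
= (6.626e-34)(3e8) / (449.8e-9)
= 1.9878e-25 / 4.4980e-07
= 4.4193e-19 J
Converting to eV: 4.4193e-19 / 1.602e-19
= 2.7586 eV

2.7586


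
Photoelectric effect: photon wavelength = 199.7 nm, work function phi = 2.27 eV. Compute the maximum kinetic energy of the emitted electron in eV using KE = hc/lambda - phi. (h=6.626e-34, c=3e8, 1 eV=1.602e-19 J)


E_photon = hc / lambda
= (6.626e-34)(3e8) / (199.7e-9)
= 9.9539e-19 J
= 6.2134 eV
KE = E_photon - phi
= 6.2134 - 2.27
= 3.9434 eV

3.9434


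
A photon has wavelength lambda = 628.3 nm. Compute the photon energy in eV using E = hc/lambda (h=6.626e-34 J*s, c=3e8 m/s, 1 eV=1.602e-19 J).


E = hc / lambda
= (6.626e-34)(3e8) / (628.3e-9)
= 1.9878e-25 / 6.2830e-07
= 3.1638e-19 J
Converting to eV: 3.1638e-19 / 1.602e-19
= 1.9749 eV

1.9749


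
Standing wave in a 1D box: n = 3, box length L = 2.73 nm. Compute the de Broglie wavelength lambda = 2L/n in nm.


lambda = 2L / n
= 2 * 2.73 / 3
= 5.46 / 3
= 1.82 nm

1.82


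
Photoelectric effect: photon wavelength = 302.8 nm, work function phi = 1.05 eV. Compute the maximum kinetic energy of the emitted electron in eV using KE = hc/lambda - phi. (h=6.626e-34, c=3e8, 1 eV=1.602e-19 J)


E_photon = hc / lambda
= (6.626e-34)(3e8) / (302.8e-9)
= 6.5647e-19 J
= 4.0978 eV
KE = E_photon - phi
= 4.0978 - 1.05
= 3.0478 eV

3.0478


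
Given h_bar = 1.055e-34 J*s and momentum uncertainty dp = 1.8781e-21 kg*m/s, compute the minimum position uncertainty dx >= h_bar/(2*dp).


dx = h_bar / (2 * dp)
= 1.055e-34 / (2 * 1.8781e-21)
= 1.055e-34 / 3.7562e-21
= 2.8087e-14 m

2.8087e-14


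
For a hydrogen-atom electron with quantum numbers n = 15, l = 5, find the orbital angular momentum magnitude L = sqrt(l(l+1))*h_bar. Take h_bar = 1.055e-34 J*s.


L = sqrt(l*(l+1)) * h_bar
= sqrt(5 * 6) * 1.055e-34
= sqrt(30) * 1.055e-34
= 5.4772 * 1.055e-34
= 5.7785e-34 J*s

5.7785e-34


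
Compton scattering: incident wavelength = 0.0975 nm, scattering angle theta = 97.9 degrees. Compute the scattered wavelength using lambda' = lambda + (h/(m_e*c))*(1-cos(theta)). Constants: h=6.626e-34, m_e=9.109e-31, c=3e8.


Compton wavelength: h/(m_e*c) = 2.4247e-12 m
d_lambda = 2.4247e-12 * (1 - cos(97.9 deg))
= 2.4247e-12 * 1.137445
= 2.7580e-12 m = 0.002758 nm
lambda' = 0.0975 + 0.002758
= 0.100258 nm

0.100258


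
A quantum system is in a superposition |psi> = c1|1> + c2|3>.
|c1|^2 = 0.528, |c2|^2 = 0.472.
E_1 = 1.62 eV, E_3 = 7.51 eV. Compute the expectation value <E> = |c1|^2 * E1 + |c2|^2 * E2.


<E> = |c1|^2 * E1 + |c2|^2 * E2
= 0.528 * 1.62 + 0.472 * 7.51
= 0.8554 + 3.5447
= 4.4001 eV

4.4001


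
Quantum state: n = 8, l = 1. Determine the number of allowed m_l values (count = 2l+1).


m_l ranges from -l to +l in integer steps
So m_l goes from -1 to +1
Count = 2l + 1 = 2*1 + 1
= 3

3


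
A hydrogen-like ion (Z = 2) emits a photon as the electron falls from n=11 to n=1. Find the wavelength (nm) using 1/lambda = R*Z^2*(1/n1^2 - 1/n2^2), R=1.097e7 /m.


1/lambda = R * Z^2 * (1/n1^2 - 1/n2^2)
= 1.097e7 * 2^2 * (1/1^2 - 1/11^2)
= 1.097e7 * 4 * (1.0 - 0.008264)
= 4.3517e+07 /m
lambda = 1 / 4.3517e+07
= 22.9793 nm

22.9793


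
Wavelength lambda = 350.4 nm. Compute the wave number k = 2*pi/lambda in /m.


k = 2 * pi / lambda
= 6.2832 / (350.4e-9)
= 6.2832 / 3.5040e-07
= 1.7931e+07 /m

1.7931e+07


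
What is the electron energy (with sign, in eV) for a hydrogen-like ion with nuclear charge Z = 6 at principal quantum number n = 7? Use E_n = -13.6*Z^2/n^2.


E_n = -13.6 * Z^2 / n^2
= -13.6 * 6^2 / 7^2
= -13.6 * 36 / 49
= -9.9918 eV

-9.9918


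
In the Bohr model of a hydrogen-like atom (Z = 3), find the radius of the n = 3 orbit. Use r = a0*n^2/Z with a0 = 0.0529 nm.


r = a0 * n^2 / Z
= 0.0529 * 3^2 / 3
= 0.0529 * 9 / 3
= 0.1587 nm

0.1587


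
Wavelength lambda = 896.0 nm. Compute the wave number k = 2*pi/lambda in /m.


k = 2 * pi / lambda
= 6.2832 / (896.0e-9)
= 6.2832 / 8.9600e-07
= 7.0125e+06 /m

7.0125e+06


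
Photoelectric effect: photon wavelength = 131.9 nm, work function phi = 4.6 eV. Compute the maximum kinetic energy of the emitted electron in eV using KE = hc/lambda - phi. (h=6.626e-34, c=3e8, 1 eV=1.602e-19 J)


E_photon = hc / lambda
= (6.626e-34)(3e8) / (131.9e-9)
= 1.5071e-18 J
= 9.4073 eV
KE = E_photon - phi
= 9.4073 - 4.6
= 4.8073 eV

4.8073


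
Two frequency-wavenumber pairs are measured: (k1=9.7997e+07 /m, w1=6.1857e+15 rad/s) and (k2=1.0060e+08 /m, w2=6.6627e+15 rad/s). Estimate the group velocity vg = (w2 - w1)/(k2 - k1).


vg = (w2 - w1) / (k2 - k1)
= (6.6627e+15 - 6.1857e+15) / (1.0060e+08 - 9.7997e+07)
= 4.7700e+14 / 2.6030e+06
= 1.8325e+08 m/s

1.8325e+08


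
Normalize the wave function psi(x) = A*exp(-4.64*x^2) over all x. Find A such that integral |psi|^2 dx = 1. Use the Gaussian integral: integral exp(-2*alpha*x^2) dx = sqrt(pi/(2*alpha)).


integral |psi|^2 dx = A^2 * sqrt(pi/(2*alpha)) = 1
A^2 = sqrt(2*alpha/pi)
= sqrt(2 * 4.64 / pi)
= 1.718696
A = sqrt(1.718696)
= 1.311

1.311


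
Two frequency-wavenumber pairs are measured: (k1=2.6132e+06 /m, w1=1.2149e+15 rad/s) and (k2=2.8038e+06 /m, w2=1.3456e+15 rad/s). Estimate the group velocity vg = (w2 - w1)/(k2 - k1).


vg = (w2 - w1) / (k2 - k1)
= (1.3456e+15 - 1.2149e+15) / (2.8038e+06 - 2.6132e+06)
= 1.3070e+14 / 1.9060e+05
= 6.8573e+08 m/s

6.8573e+08


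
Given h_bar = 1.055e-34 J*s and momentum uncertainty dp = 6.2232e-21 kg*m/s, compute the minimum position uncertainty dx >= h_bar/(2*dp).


dx = h_bar / (2 * dp)
= 1.055e-34 / (2 * 6.2232e-21)
= 1.055e-34 / 1.2446e-20
= 8.4763e-15 m

8.4763e-15


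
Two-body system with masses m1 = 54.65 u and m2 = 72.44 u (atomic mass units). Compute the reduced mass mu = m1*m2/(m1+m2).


mu = m1 * m2 / (m1 + m2)
= 54.65 * 72.44 / (54.65 + 72.44)
= 3958.846 / 127.09
= 31.1499 u

31.1499


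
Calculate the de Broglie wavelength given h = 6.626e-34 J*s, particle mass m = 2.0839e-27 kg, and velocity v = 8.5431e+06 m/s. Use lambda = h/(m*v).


lambda = h / (m * v)
= 6.626e-34 / (2.0839e-27 * 8.5431e+06)
= 6.626e-34 / 1.7803e-20
= 3.7219e-14 m

3.7219e-14


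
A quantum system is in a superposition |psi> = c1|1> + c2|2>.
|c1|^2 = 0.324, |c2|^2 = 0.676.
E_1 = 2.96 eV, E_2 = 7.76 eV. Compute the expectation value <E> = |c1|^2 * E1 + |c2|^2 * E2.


<E> = |c1|^2 * E1 + |c2|^2 * E2
= 0.324 * 2.96 + 0.676 * 7.76
= 0.959 + 5.2458
= 6.2048 eV

6.2048


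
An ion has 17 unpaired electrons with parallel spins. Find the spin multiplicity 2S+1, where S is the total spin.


Total spin S = N * (1/2) = 17 * 0.5 = 8.5
Spin multiplicity = 2S + 1
= 2 * 8.5 + 1
= 18

18


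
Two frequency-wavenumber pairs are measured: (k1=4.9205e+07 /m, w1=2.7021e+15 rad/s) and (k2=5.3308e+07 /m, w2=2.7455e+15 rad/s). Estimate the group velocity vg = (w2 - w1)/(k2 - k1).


vg = (w2 - w1) / (k2 - k1)
= (2.7455e+15 - 2.7021e+15) / (5.3308e+07 - 4.9205e+07)
= 4.3400e+13 / 4.1030e+06
= 1.0578e+07 m/s

1.0578e+07


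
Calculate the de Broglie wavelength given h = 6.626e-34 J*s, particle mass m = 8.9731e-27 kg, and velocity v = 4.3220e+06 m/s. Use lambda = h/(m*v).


lambda = h / (m * v)
= 6.626e-34 / (8.9731e-27 * 4.3220e+06)
= 6.626e-34 / 3.8782e-20
= 1.7085e-14 m

1.7085e-14


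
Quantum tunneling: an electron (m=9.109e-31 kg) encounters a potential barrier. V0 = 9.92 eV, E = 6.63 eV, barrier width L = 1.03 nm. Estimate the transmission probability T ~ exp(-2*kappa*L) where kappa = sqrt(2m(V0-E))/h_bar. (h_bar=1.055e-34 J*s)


V0 - E = 3.29 eV = 5.2706e-19 J
kappa = sqrt(2 * m * (V0-E)) / h_bar
= sqrt(2 * 9.109e-31 * 5.2706e-19) / 1.055e-34
= 9.2881e+09 /m
2*kappa*L = 2 * 9.2881e+09 * 1.03e-9
= 19.1335
T = exp(-19.1335) = 4.902624e-09

4.902624e-09


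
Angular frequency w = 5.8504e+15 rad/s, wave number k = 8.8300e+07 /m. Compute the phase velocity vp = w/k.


vp = w / k
= 5.8504e+15 / 8.8300e+07
= 6.6256e+07 m/s

6.6256e+07


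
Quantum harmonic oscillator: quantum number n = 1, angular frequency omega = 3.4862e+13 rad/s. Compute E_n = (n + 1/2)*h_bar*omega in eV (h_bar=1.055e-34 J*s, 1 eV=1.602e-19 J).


E = (n + 1/2) * h_bar * omega
= (1 + 0.5) * 1.055e-34 * 3.4862e+13
= 1.5 * 3.6779e-21
= 5.5169e-21 J
= 0.0344 eV

0.0344


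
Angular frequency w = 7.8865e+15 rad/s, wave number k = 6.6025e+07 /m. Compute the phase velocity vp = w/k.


vp = w / k
= 7.8865e+15 / 6.6025e+07
= 1.1945e+08 m/s

1.1945e+08


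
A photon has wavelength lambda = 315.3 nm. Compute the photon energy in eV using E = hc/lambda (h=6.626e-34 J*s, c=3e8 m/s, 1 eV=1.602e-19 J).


E = hc / lambda
= (6.626e-34)(3e8) / (315.3e-9)
= 1.9878e-25 / 3.1530e-07
= 6.3045e-19 J
Converting to eV: 6.3045e-19 / 1.602e-19
= 3.9354 eV

3.9354


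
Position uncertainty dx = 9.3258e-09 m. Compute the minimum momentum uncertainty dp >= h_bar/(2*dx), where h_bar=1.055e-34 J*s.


dp = h_bar / (2 * dx)
= 1.055e-34 / (2 * 9.3258e-09)
= 1.055e-34 / 1.8652e-08
= 5.6564e-27 kg*m/s

5.6564e-27


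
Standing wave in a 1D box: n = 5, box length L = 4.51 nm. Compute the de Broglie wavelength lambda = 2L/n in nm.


lambda = 2L / n
= 2 * 4.51 / 5
= 9.02 / 5
= 1.804 nm

1.804


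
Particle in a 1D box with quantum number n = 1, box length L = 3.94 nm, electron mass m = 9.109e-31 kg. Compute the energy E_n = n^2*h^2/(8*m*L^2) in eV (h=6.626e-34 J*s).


E = n^2 * h^2 / (8 * m * L^2)
= 1^2 * (6.626e-34)^2 / (8 * 9.109e-31 * (3.94e-9)^2)
= 1 * 4.3904e-67 / (8 * 9.109e-31 * 1.5524e-17)
= 3.8811e-21 J
= 0.0242 eV

0.0242


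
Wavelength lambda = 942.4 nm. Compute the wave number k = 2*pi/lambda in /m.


k = 2 * pi / lambda
= 6.2832 / (942.4e-9)
= 6.2832 / 9.4240e-07
= 6.6672e+06 /m

6.6672e+06


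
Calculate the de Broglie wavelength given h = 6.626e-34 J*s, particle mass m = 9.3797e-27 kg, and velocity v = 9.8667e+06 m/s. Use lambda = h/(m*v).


lambda = h / (m * v)
= 6.626e-34 / (9.3797e-27 * 9.8667e+06)
= 6.626e-34 / 9.2547e-20
= 7.1596e-15 m

7.1596e-15


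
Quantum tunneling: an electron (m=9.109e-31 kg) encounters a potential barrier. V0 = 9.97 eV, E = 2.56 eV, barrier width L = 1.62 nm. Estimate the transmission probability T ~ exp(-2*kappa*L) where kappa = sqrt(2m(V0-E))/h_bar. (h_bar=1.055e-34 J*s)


V0 - E = 7.41 eV = 1.1871e-18 J
kappa = sqrt(2 * m * (V0-E)) / h_bar
= sqrt(2 * 9.109e-31 * 1.1871e-18) / 1.055e-34
= 1.3939e+10 /m
2*kappa*L = 2 * 1.3939e+10 * 1.62e-9
= 45.163
T = exp(-45.163) = 2.431850e-20

2.431850e-20


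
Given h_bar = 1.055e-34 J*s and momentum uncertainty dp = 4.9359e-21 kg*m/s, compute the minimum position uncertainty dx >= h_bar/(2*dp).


dx = h_bar / (2 * dp)
= 1.055e-34 / (2 * 4.9359e-21)
= 1.055e-34 / 9.8718e-21
= 1.0687e-14 m

1.0687e-14


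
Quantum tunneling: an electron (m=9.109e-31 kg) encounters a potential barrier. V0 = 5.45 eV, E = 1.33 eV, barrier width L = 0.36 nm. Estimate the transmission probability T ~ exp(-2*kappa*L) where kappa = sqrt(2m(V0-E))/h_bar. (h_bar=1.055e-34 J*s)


V0 - E = 4.12 eV = 6.6002e-19 J
kappa = sqrt(2 * m * (V0-E)) / h_bar
= sqrt(2 * 9.109e-31 * 6.6002e-19) / 1.055e-34
= 1.0394e+10 /m
2*kappa*L = 2 * 1.0394e+10 * 0.36e-9
= 7.4836
T = exp(-7.4836) = 5.622328e-04

5.622328e-04


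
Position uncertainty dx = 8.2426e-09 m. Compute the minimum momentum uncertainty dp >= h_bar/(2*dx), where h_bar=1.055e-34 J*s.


dp = h_bar / (2 * dx)
= 1.055e-34 / (2 * 8.2426e-09)
= 1.055e-34 / 1.6485e-08
= 6.3997e-27 kg*m/s

6.3997e-27


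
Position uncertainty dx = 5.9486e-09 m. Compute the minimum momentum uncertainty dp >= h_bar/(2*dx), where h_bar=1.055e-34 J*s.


dp = h_bar / (2 * dx)
= 1.055e-34 / (2 * 5.9486e-09)
= 1.055e-34 / 1.1897e-08
= 8.8676e-27 kg*m/s

8.8676e-27


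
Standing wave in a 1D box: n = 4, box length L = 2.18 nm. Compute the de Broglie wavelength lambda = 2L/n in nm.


lambda = 2L / n
= 2 * 2.18 / 4
= 4.36 / 4
= 1.09 nm

1.09


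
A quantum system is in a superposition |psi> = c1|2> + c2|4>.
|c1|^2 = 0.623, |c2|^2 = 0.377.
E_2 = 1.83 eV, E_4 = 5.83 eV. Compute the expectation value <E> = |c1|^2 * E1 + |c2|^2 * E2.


<E> = |c1|^2 * E1 + |c2|^2 * E2
= 0.623 * 1.83 + 0.377 * 5.83
= 1.1401 + 2.1979
= 3.338 eV

3.338


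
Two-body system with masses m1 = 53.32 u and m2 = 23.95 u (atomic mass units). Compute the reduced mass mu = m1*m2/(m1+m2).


mu = m1 * m2 / (m1 + m2)
= 53.32 * 23.95 / (53.32 + 23.95)
= 1277.014 / 77.27
= 16.5266 u

16.5266


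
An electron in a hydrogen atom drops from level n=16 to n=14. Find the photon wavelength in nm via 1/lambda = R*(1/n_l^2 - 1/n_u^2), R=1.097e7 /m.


1/lambda = R * (1/n_l^2 - 1/n_u^2)
= 1.097e7 * (1/14^2 - 1/16^2)
= 1.097e7 * (0.005102 - 0.003906)
= 1.097e7 * 0.001196
= 1.3118e+04 /m
lambda = 1 / 1.3118e+04 = 76232.1483 nm

76232.1483


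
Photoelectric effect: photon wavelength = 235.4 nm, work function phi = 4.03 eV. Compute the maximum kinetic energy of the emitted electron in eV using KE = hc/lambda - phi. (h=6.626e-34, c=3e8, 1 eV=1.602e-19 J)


E_photon = hc / lambda
= (6.626e-34)(3e8) / (235.4e-9)
= 8.4444e-19 J
= 5.2711 eV
KE = E_photon - phi
= 5.2711 - 4.03
= 1.2411 eV

1.2411


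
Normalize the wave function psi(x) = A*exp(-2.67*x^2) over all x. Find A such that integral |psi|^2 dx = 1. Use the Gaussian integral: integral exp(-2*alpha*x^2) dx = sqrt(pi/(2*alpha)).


integral |psi|^2 dx = A^2 * sqrt(pi/(2*alpha)) = 1
A^2 = sqrt(2*alpha/pi)
= sqrt(2 * 2.67 / pi)
= 1.303754
A = sqrt(1.303754)
= 1.1418

1.1418


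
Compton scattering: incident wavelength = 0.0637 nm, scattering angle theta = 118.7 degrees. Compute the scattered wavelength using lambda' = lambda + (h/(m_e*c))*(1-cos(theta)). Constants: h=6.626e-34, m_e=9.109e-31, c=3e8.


Compton wavelength: h/(m_e*c) = 2.4247e-12 m
d_lambda = 2.4247e-12 * (1 - cos(118.7 deg))
= 2.4247e-12 * 1.480223
= 3.5891e-12 m = 0.003589 nm
lambda' = 0.0637 + 0.003589
= 0.067289 nm

0.067289


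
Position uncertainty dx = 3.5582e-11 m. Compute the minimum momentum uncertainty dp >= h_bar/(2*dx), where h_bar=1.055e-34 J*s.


dp = h_bar / (2 * dx)
= 1.055e-34 / (2 * 3.5582e-11)
= 1.055e-34 / 7.1164e-11
= 1.4825e-24 kg*m/s

1.4825e-24


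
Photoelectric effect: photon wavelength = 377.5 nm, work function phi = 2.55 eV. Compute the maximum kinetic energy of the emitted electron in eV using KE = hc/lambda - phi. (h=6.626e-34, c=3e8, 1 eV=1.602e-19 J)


E_photon = hc / lambda
= (6.626e-34)(3e8) / (377.5e-9)
= 5.2657e-19 J
= 3.287 eV
KE = E_photon - phi
= 3.287 - 2.55
= 0.737 eV

0.737


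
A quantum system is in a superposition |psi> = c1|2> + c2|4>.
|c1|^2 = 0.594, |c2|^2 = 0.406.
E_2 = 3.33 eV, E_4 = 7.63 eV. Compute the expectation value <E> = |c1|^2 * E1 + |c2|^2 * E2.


<E> = |c1|^2 * E1 + |c2|^2 * E2
= 0.594 * 3.33 + 0.406 * 7.63
= 1.978 + 3.0978
= 5.0758 eV

5.0758


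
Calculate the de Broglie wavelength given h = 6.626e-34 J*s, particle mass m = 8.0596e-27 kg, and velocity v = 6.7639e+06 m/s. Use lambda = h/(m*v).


lambda = h / (m * v)
= 6.626e-34 / (8.0596e-27 * 6.7639e+06)
= 6.626e-34 / 5.4514e-20
= 1.2155e-14 m

1.2155e-14


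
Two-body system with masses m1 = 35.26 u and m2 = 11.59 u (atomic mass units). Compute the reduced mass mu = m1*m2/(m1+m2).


mu = m1 * m2 / (m1 + m2)
= 35.26 * 11.59 / (35.26 + 11.59)
= 408.6634 / 46.85
= 8.7228 u

8.7228


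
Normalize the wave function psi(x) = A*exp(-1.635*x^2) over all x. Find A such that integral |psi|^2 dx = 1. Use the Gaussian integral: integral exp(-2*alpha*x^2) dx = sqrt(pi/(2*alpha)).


integral |psi|^2 dx = A^2 * sqrt(pi/(2*alpha)) = 1
A^2 = sqrt(2*alpha/pi)
= sqrt(2 * 1.635 / pi)
= 1.020232
A = sqrt(1.020232)
= 1.0101

1.0101


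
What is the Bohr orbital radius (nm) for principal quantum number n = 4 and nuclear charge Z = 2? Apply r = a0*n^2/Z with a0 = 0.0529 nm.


r = a0 * n^2 / Z
= 0.0529 * 4^2 / 2
= 0.0529 * 16 / 2
= 0.4232 nm

0.4232


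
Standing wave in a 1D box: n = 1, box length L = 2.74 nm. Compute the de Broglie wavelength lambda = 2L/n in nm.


lambda = 2L / n
= 2 * 2.74 / 1
= 5.48 / 1
= 5.48 nm

5.48


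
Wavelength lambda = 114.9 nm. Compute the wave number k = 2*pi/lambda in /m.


k = 2 * pi / lambda
= 6.2832 / (114.9e-9)
= 6.2832 / 1.1490e-07
= 5.4684e+07 /m

5.4684e+07


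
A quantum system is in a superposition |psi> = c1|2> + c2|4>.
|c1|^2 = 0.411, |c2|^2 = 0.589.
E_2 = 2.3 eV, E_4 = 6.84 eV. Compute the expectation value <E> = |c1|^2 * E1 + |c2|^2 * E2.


<E> = |c1|^2 * E1 + |c2|^2 * E2
= 0.411 * 2.3 + 0.589 * 6.84
= 0.9453 + 4.0288
= 4.9741 eV

4.9741


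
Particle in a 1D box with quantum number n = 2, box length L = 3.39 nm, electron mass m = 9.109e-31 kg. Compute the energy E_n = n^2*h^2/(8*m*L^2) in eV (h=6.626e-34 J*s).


E = n^2 * h^2 / (8 * m * L^2)
= 2^2 * (6.626e-34)^2 / (8 * 9.109e-31 * (3.39e-9)^2)
= 4 * 4.3904e-67 / (8 * 9.109e-31 * 1.1492e-17)
= 2.0970e-20 J
= 0.1309 eV

0.1309


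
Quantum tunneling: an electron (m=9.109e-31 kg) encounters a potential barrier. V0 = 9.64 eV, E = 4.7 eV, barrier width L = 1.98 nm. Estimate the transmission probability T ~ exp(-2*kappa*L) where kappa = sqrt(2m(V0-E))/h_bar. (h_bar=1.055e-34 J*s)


V0 - E = 4.94 eV = 7.9139e-19 J
kappa = sqrt(2 * m * (V0-E)) / h_bar
= sqrt(2 * 9.109e-31 * 7.9139e-19) / 1.055e-34
= 1.1381e+10 /m
2*kappa*L = 2 * 1.1381e+10 * 1.98e-9
= 45.07
T = exp(-45.07) = 2.668926e-20

2.668926e-20


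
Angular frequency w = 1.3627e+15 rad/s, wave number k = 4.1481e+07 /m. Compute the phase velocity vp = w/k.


vp = w / k
= 1.3627e+15 / 4.1481e+07
= 3.2851e+07 m/s

3.2851e+07


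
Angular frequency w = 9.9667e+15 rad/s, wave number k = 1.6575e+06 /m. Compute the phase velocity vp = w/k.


vp = w / k
= 9.9667e+15 / 1.6575e+06
= 6.0131e+09 m/s

6.0131e+09


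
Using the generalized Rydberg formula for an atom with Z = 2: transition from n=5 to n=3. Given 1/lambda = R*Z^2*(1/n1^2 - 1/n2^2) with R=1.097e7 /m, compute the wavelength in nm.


1/lambda = R * Z^2 * (1/n1^2 - 1/n2^2)
= 1.097e7 * 2^2 * (1/3^2 - 1/5^2)
= 1.097e7 * 4 * (0.111111 - 0.04)
= 3.1204e+06 /m
lambda = 1 / 3.1204e+06
= 320.4763 nm

320.4763


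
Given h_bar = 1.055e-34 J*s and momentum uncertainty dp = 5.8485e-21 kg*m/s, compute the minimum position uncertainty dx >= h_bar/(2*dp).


dx = h_bar / (2 * dp)
= 1.055e-34 / (2 * 5.8485e-21)
= 1.055e-34 / 1.1697e-20
= 9.0194e-15 m

9.0194e-15


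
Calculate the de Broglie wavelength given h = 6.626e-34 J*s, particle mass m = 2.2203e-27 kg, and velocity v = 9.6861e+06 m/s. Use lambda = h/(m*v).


lambda = h / (m * v)
= 6.626e-34 / (2.2203e-27 * 9.6861e+06)
= 6.626e-34 / 2.1506e-20
= 3.0810e-14 m

3.0810e-14


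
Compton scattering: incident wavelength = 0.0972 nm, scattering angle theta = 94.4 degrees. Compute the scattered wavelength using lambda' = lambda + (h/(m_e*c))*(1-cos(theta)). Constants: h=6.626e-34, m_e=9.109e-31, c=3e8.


Compton wavelength: h/(m_e*c) = 2.4247e-12 m
d_lambda = 2.4247e-12 * (1 - cos(94.4 deg))
= 2.4247e-12 * 1.076719
= 2.6107e-12 m = 0.002611 nm
lambda' = 0.0972 + 0.002611
= 0.099811 nm

0.099811


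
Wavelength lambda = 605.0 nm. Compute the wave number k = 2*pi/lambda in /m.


k = 2 * pi / lambda
= 6.2832 / (605.0e-9)
= 6.2832 / 6.0500e-07
= 1.0385e+07 /m

1.0385e+07


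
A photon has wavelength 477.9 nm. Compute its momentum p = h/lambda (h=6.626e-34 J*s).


p = h / lambda
= 6.626e-34 / (477.9e-9)
= 6.626e-34 / 4.7790e-07
= 1.3865e-27 kg*m/s

1.3865e-27


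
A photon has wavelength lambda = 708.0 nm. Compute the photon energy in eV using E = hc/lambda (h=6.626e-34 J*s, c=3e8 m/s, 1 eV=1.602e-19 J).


E = hc / lambda
= (6.626e-34)(3e8) / (708.0e-9)
= 1.9878e-25 / 7.0800e-07
= 2.8076e-19 J
Converting to eV: 2.8076e-19 / 1.602e-19
= 1.7526 eV

1.7526


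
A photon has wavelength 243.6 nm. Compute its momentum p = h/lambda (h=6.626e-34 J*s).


p = h / lambda
= 6.626e-34 / (243.6e-9)
= 6.626e-34 / 2.4360e-07
= 2.7200e-27 kg*m/s

2.7200e-27


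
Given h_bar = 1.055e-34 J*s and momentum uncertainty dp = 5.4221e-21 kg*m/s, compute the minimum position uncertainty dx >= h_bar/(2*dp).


dx = h_bar / (2 * dp)
= 1.055e-34 / (2 * 5.4221e-21)
= 1.055e-34 / 1.0844e-20
= 9.7287e-15 m

9.7287e-15


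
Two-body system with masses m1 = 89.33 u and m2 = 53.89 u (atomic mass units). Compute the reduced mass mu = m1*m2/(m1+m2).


mu = m1 * m2 / (m1 + m2)
= 89.33 * 53.89 / (89.33 + 53.89)
= 4813.9937 / 143.22
= 33.6126 u

33.6126


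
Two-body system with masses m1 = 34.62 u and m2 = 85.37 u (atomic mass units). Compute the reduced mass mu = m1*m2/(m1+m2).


mu = m1 * m2 / (m1 + m2)
= 34.62 * 85.37 / (34.62 + 85.37)
= 2955.5094 / 119.99
= 24.6313 u

24.6313


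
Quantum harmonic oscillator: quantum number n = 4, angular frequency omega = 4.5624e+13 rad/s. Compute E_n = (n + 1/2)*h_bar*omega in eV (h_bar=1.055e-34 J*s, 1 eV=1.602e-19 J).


E = (n + 1/2) * h_bar * omega
= (4 + 0.5) * 1.055e-34 * 4.5624e+13
= 4.5 * 4.8133e-21
= 2.1660e-20 J
= 0.1352 eV

0.1352


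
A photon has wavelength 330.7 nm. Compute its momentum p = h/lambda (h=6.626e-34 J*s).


p = h / lambda
= 6.626e-34 / (330.7e-9)
= 6.626e-34 / 3.3070e-07
= 2.0036e-27 kg*m/s

2.0036e-27


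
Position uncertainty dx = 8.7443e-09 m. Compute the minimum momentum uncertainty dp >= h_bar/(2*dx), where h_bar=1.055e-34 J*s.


dp = h_bar / (2 * dx)
= 1.055e-34 / (2 * 8.7443e-09)
= 1.055e-34 / 1.7489e-08
= 6.0325e-27 kg*m/s

6.0325e-27


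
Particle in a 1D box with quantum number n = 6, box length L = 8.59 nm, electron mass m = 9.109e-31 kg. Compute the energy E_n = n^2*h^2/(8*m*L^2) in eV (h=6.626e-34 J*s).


E = n^2 * h^2 / (8 * m * L^2)
= 6^2 * (6.626e-34)^2 / (8 * 9.109e-31 * (8.59e-9)^2)
= 36 * 4.3904e-67 / (8 * 9.109e-31 * 7.3788e-17)
= 2.9394e-20 J
= 0.1835 eV

0.1835


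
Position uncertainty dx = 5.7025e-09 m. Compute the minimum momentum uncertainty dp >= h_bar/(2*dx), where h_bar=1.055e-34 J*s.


dp = h_bar / (2 * dx)
= 1.055e-34 / (2 * 5.7025e-09)
= 1.055e-34 / 1.1405e-08
= 9.2503e-27 kg*m/s

9.2503e-27


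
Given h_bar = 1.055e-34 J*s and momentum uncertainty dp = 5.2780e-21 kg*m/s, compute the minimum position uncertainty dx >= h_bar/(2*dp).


dx = h_bar / (2 * dp)
= 1.055e-34 / (2 * 5.2780e-21)
= 1.055e-34 / 1.0556e-20
= 9.9943e-15 m

9.9943e-15


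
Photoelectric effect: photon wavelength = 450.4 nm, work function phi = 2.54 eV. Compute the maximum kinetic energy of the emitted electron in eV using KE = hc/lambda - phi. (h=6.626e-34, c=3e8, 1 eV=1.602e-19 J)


E_photon = hc / lambda
= (6.626e-34)(3e8) / (450.4e-9)
= 4.4134e-19 J
= 2.7549 eV
KE = E_photon - phi
= 2.7549 - 2.54
= 0.2149 eV

0.2149


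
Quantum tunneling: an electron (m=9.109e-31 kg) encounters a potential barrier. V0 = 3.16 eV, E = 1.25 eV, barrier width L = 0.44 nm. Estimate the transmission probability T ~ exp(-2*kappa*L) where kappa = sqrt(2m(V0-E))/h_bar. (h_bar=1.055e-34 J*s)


V0 - E = 1.91 eV = 3.0598e-19 J
kappa = sqrt(2 * m * (V0-E)) / h_bar
= sqrt(2 * 9.109e-31 * 3.0598e-19) / 1.055e-34
= 7.0769e+09 /m
2*kappa*L = 2 * 7.0769e+09 * 0.44e-9
= 6.2277
T = exp(-6.2277) = 1.973964e-03

1.973964e-03


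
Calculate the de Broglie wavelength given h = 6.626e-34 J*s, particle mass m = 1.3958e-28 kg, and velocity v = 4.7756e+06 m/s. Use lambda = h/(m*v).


lambda = h / (m * v)
= 6.626e-34 / (1.3958e-28 * 4.7756e+06)
= 6.626e-34 / 6.6658e-22
= 9.9403e-13 m

9.9403e-13


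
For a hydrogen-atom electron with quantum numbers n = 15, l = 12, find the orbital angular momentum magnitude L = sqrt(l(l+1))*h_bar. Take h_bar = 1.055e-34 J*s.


L = sqrt(l*(l+1)) * h_bar
= sqrt(12 * 13) * 1.055e-34
= sqrt(156) * 1.055e-34
= 12.49 * 1.055e-34
= 1.3177e-33 J*s

1.3177e-33


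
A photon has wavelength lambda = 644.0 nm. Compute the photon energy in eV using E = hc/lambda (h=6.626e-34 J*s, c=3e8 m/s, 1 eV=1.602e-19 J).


E = hc / lambda
= (6.626e-34)(3e8) / (644.0e-9)
= 1.9878e-25 / 6.4400e-07
= 3.0866e-19 J
Converting to eV: 3.0866e-19 / 1.602e-19
= 1.9267 eV

1.9267


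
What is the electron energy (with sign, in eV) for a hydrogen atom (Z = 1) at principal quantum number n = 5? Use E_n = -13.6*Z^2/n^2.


E_n = -13.6 * Z^2 / n^2
= -13.6 * 1^2 / 5^2
= -13.6 * 1 / 25
= -0.544 eV

-0.544


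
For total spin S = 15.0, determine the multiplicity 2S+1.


Spin multiplicity = 2S + 1
= 2 * 15.0 + 1
= 30.0 + 1
= 31

31


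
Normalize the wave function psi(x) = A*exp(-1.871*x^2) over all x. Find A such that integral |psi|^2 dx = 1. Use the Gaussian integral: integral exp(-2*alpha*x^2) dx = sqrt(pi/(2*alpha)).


integral |psi|^2 dx = A^2 * sqrt(pi/(2*alpha)) = 1
A^2 = sqrt(2*alpha/pi)
= sqrt(2 * 1.871 / pi)
= 1.091382
A = sqrt(1.091382)
= 1.0447

1.0447


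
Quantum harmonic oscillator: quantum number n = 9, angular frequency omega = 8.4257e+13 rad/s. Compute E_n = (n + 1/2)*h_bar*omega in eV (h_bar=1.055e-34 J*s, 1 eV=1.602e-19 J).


E = (n + 1/2) * h_bar * omega
= (9 + 0.5) * 1.055e-34 * 8.4257e+13
= 9.5 * 8.8891e-21
= 8.4447e-20 J
= 0.5271 eV

0.5271


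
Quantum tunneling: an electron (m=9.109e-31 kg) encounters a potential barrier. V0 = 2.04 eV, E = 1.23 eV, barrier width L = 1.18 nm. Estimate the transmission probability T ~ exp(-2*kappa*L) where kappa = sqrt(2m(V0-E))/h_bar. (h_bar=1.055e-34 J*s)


V0 - E = 0.81 eV = 1.2976e-19 J
kappa = sqrt(2 * m * (V0-E)) / h_bar
= sqrt(2 * 9.109e-31 * 1.2976e-19) / 1.055e-34
= 4.6086e+09 /m
2*kappa*L = 2 * 4.6086e+09 * 1.18e-9
= 10.8764
T = exp(-10.8764) = 1.889975e-05

1.889975e-05


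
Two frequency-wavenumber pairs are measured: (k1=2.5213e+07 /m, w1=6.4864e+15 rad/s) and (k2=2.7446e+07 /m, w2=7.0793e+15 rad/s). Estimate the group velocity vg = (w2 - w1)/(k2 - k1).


vg = (w2 - w1) / (k2 - k1)
= (7.0793e+15 - 6.4864e+15) / (2.7446e+07 - 2.5213e+07)
= 5.9290e+14 / 2.2330e+06
= 2.6552e+08 m/s

2.6552e+08


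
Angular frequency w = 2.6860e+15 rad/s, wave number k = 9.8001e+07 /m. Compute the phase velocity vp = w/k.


vp = w / k
= 2.6860e+15 / 9.8001e+07
= 2.7408e+07 m/s

2.7408e+07


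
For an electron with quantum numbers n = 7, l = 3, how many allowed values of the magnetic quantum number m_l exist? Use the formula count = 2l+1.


m_l ranges from -l to +l in integer steps
So m_l goes from -3 to +3
Count = 2l + 1 = 2*3 + 1
= 7

7


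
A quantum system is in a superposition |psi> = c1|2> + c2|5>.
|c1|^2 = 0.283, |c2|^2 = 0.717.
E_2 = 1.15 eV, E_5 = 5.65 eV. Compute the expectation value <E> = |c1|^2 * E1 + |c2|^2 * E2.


<E> = |c1|^2 * E1 + |c2|^2 * E2
= 0.283 * 1.15 + 0.717 * 5.65
= 0.3254 + 4.0511
= 4.3765 eV

4.3765


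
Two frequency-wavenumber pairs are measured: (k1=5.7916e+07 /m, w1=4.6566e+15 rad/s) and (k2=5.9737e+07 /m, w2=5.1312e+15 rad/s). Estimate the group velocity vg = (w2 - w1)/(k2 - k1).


vg = (w2 - w1) / (k2 - k1)
= (5.1312e+15 - 4.6566e+15) / (5.9737e+07 - 5.7916e+07)
= 4.7460e+14 / 1.8210e+06
= 2.6063e+08 m/s

2.6063e+08


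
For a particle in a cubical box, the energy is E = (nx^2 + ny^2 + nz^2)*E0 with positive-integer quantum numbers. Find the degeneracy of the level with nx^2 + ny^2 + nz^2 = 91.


Enumerate all (nx, ny, nz) with nx^2 + ny^2 + nz^2 = 91:
(1,3,9)
(1,9,3)
(3,1,9)
(3,9,1)
(9,1,3)
(9,3,1)
Total degeneracy = 6

6


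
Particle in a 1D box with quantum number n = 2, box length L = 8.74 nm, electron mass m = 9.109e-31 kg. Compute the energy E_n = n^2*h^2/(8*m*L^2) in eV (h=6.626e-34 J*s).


E = n^2 * h^2 / (8 * m * L^2)
= 2^2 * (6.626e-34)^2 / (8 * 9.109e-31 * (8.74e-9)^2)
= 4 * 4.3904e-67 / (8 * 9.109e-31 * 7.6388e-17)
= 3.1549e-21 J
= 0.0197 eV

0.0197


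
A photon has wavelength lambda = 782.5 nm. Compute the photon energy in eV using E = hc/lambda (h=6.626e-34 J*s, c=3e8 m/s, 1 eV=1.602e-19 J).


E = hc / lambda
= (6.626e-34)(3e8) / (782.5e-9)
= 1.9878e-25 / 7.8250e-07
= 2.5403e-19 J
Converting to eV: 2.5403e-19 / 1.602e-19
= 1.5857 eV

1.5857


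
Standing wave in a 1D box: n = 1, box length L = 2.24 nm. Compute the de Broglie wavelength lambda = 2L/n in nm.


lambda = 2L / n
= 2 * 2.24 / 1
= 4.48 / 1
= 4.48 nm

4.48


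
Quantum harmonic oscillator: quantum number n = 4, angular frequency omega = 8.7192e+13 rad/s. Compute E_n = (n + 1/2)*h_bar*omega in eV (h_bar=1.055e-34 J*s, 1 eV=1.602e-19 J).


E = (n + 1/2) * h_bar * omega
= (4 + 0.5) * 1.055e-34 * 8.7192e+13
= 4.5 * 9.1988e-21
= 4.1394e-20 J
= 0.2584 eV

0.2584


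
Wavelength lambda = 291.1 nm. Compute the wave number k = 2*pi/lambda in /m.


k = 2 * pi / lambda
= 6.2832 / (291.1e-9)
= 6.2832 / 2.9110e-07
= 2.1584e+07 /m

2.1584e+07


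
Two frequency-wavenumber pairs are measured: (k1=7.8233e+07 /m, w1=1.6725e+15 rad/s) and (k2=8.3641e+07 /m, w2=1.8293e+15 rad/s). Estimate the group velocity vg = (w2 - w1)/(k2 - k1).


vg = (w2 - w1) / (k2 - k1)
= (1.8293e+15 - 1.6725e+15) / (8.3641e+07 - 7.8233e+07)
= 1.5680e+14 / 5.4080e+06
= 2.8994e+07 m/s

2.8994e+07


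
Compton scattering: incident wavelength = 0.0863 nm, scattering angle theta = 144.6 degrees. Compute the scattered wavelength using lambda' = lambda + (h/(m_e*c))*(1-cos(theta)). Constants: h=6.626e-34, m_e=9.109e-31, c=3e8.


Compton wavelength: h/(m_e*c) = 2.4247e-12 m
d_lambda = 2.4247e-12 * (1 - cos(144.6 deg))
= 2.4247e-12 * 1.815128
= 4.4012e-12 m = 0.004401 nm
lambda' = 0.0863 + 0.004401
= 0.090701 nm

0.090701


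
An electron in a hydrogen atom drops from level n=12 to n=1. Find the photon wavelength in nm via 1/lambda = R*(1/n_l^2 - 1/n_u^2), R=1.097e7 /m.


1/lambda = R * (1/n_l^2 - 1/n_u^2)
= 1.097e7 * (1/1^2 - 1/12^2)
= 1.097e7 * (1.0 - 0.006944)
= 1.097e7 * 0.993056
= 1.0894e+07 /m
lambda = 1 / 1.0894e+07 = 91.7952 nm

91.7952


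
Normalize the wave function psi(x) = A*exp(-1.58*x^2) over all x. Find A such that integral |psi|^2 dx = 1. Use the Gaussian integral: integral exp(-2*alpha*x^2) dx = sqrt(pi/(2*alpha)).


integral |psi|^2 dx = A^2 * sqrt(pi/(2*alpha)) = 1
A^2 = sqrt(2*alpha/pi)
= sqrt(2 * 1.58 / pi)
= 1.002925
A = sqrt(1.002925)
= 1.0015

1.0015


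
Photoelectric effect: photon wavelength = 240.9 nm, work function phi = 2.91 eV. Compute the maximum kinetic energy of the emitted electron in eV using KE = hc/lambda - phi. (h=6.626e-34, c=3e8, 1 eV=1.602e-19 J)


E_photon = hc / lambda
= (6.626e-34)(3e8) / (240.9e-9)
= 8.2516e-19 J
= 5.1508 eV
KE = E_photon - phi
= 5.1508 - 2.91
= 2.2408 eV

2.2408


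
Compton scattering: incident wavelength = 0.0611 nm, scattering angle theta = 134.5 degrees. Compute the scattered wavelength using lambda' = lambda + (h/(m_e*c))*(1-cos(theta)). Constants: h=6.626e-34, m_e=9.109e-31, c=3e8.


Compton wavelength: h/(m_e*c) = 2.4247e-12 m
d_lambda = 2.4247e-12 * (1 - cos(134.5 deg))
= 2.4247e-12 * 1.700909
= 4.1242e-12 m = 0.004124 nm
lambda' = 0.0611 + 0.004124
= 0.065224 nm

0.065224


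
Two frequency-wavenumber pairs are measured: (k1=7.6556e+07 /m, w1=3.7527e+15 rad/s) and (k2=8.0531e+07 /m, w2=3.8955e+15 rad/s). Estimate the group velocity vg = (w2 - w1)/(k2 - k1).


vg = (w2 - w1) / (k2 - k1)
= (3.8955e+15 - 3.7527e+15) / (8.0531e+07 - 7.6556e+07)
= 1.4280e+14 / 3.9750e+06
= 3.5925e+07 m/s

3.5925e+07


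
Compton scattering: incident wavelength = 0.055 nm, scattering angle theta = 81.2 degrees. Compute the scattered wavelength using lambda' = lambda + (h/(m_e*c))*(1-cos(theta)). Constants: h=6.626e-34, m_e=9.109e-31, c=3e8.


Compton wavelength: h/(m_e*c) = 2.4247e-12 m
d_lambda = 2.4247e-12 * (1 - cos(81.2 deg))
= 2.4247e-12 * 0.847014
= 2.0538e-12 m = 0.002054 nm
lambda' = 0.055 + 0.002054
= 0.057054 nm

0.057054
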